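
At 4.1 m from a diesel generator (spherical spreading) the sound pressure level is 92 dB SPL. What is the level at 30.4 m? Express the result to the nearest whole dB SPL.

75 dB SPL

Point-source attenuation: ΔL = 20·log₁₀(r₂/r₁) = 20·log₁₀(30.4/4.1) = 17.402 dB.
L₂ = 92 − 20·log₁₀(30.4/4.1) = 92 − 17.402 = 74.60 dB SPL.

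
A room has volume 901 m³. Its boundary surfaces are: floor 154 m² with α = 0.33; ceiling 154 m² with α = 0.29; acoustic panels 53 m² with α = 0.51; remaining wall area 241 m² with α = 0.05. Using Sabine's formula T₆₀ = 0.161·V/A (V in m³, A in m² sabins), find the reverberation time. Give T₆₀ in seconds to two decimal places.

Total absorption A = 154·0.33 + 154·0.29 + 53·0.51 + 241·0.05 = 134.56 m² sabins.
T₆₀ = 0.161·V/A = 0.161·901/134.56 = 1.078 s.

1.08 s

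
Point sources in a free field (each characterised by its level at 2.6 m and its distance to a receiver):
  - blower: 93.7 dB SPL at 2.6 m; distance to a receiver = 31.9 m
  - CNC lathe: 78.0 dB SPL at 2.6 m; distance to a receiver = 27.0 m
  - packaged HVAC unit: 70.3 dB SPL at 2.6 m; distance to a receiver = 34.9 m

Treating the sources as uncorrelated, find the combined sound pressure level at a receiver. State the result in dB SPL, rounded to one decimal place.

72.1 dB SPL

Apply inverse-square spreading to bring every level to the receiver, then sum 10^(L/10).
blower: 93.7 − 20·log₁₀(31.9/2.6) = 93.7 − 21.78 = 71.92 dB SPL.
CNC lathe: 78.0 − 20·log₁₀(27.0/2.6) = 78.0 − 20.33 = 57.67 dB SPL.
packaged HVAC unit: 70.3 − 20·log₁₀(34.9/2.6) = 70.3 − 22.56 = 47.74 dB SPL.
Σ 10^(L/10) = 1.622e+07 → L_total = 10·log₁₀(1.622e+07) = 72.10 dB SPL.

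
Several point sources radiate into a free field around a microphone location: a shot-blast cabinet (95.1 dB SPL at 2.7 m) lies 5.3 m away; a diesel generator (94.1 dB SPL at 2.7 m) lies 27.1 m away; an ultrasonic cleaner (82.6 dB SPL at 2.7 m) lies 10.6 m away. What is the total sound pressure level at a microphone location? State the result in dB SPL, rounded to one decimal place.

First find each source's level at the receiver (point-source: −20·log₁₀(r/r_ref)), then combine on an intensity basis.
shot-blast cabinet: 95.1 − 20·log₁₀(5.3/2.7) = 95.1 − 5.86 = 89.24 dB SPL.
diesel generator: 94.1 − 20·log₁₀(27.1/2.7) = 94.1 − 20.03 = 74.07 dB SPL.
ultrasonic cleaner: 82.6 − 20·log₁₀(10.6/2.7) = 82.6 − 11.88 = 70.72 dB SPL.
Σ 10^(L/10) = 8.771e+08 → L_total = 10·log₁₀(8.771e+08) = 89.43 dB SPL.

89.4 dB SPL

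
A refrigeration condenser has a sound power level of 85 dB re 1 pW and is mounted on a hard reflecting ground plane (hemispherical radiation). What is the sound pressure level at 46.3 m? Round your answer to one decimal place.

Free-field hemispherical radiation: L_p = L_w − 10·log₁₀(2π·r²), r = 46.3 m.
2π·r² = 1.347e+04 m², 10·log₁₀ of that is 41.293 dB.
L_p = 85 − 41.293 = 43.71 dB.

43.7 dB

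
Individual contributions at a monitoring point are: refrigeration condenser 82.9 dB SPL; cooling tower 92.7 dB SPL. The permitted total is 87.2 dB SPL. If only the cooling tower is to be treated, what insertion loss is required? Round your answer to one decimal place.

Fixed contribution from the other source: Σ 10^(L/10) = 10^(82.9/10) = 1.950e+08 (82.90 dB SPL).
To meet 87.2 dB SPL overall, the treated cooling tower may contribute at most 10^(87.2/10) − 1.950e+08 = 3.298e+08, i.e. 85.18 dB SPL.
So the cooling tower must be reduced from 92.7 to 85.18 dB SPL: IL = 7.52 dB.

7.5 dB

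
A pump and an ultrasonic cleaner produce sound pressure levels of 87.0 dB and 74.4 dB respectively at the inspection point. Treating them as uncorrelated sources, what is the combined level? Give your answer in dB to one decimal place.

87.2 dB

For uncorrelated sources the intensities add, so convert each level to linear form, sum, and take 10·log₁₀ of the total.
Σ 10^(L/10) = 10^(87.0/10) + 10^(74.4/10) = 5.287e+08.
L_total = 10·log₁₀(5.287e+08) = 87.23 dB.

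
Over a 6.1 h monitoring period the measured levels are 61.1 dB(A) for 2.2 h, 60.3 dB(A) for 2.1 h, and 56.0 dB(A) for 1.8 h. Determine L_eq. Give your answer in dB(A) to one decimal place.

L_eq = 10·log₁₀[(1/T)·Σ tᵢ·10^(Lᵢ/10)] with T = 6.1 h.
Σ tᵢ·10^(Lᵢ/10) = 2.2·10^(61.1/10) + 2.1·10^(60.3/10) + 1.8·10^(56.0/10) = 5.801e+06.
L_eq = 10·log₁₀(5.801e+06/6.1) = 59.78 dB(A).

59.8 dB(A)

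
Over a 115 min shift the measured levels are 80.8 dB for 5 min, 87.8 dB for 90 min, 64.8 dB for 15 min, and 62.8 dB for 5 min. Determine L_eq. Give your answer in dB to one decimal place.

86.8 dB

The energy average is taken in the linear domain: L_eq = 10·log₁₀[(Σ tᵢ·10^(Lᵢ/10))/T], T = 115 min.
Σ tᵢ·10^(Lᵢ/10) = 5·10^(80.8/10) + 90·10^(87.8/10) + 15·10^(64.8/10) + 5·10^(62.8/10) = 5.489e+10.
L_eq = 10·log₁₀(5.489e+10/115) = 86.79 dB.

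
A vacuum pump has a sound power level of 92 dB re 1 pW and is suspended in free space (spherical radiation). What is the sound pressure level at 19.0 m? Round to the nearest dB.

55 dB

L_p = L_w − 10·log₁₀(4π·r²) with r = 19.0 m.
4π·r² = 4536 m², 10·log₁₀ of that is 36.567 dB.
L_p = 92 − 36.567 = 55.43 dB.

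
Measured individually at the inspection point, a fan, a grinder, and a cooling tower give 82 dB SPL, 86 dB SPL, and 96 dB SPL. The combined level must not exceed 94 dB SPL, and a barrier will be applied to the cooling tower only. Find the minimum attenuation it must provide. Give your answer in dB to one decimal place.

3.1 dB

Fixed contribution from the other sources: Σ 10^(L/10) = 10^(82/10) + 10^(86/10) = 5.566e+08 (87.46 dB SPL).
The limit corresponds to 10^(94/10) = 2.512e+09; subtracting the fixed part leaves 1.955e+09 for the cooling tower, i.e. 92.91 dB SPL.
Required insertion loss = 96 − 92.91 = 3.09 dB.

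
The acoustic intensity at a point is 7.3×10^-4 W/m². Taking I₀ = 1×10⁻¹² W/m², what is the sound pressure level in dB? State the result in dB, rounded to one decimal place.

Dividing by I₀ shifts the exponent by 12: I/I₀ = 7.3×10^8.
L = 10·(0.8633 + 8) = 88.63 dB.

88.6 dB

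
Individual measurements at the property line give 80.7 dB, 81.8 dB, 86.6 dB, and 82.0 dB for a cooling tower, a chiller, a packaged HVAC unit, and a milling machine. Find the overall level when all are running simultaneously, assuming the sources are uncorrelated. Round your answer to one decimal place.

89.5 dB

For uncorrelated sources the intensities add, so convert each level to linear form, sum, and take 10·log₁₀ of the total.
Σ 10^(L/10) = 10^(80.7/10) + 10^(81.8/10) + 10^(86.6/10) + 10^(82.0/10) = 8.844e+08.
L_total = 10·log₁₀(8.844e+08) = 89.47 dB.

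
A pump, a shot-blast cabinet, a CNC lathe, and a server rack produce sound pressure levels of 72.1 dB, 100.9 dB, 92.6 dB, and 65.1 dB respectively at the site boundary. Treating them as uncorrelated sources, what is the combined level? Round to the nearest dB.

Incoherent sources combine by intensity addition: L_total = 10·log₁₀(Σ 10^(L_i/10)).
Σ 10^(L/10) = 10^(72.1/10) + 10^(100.9/10) + 10^(92.6/10) + 10^(65.1/10) = 1.414e+10.
L_total = 10·log₁₀(1.414e+10) = 101.51 dB.

102 dB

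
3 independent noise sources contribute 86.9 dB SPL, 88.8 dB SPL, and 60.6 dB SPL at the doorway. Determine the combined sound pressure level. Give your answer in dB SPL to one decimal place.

Incoherent sources combine by intensity addition: L_total = 10·log₁₀(Σ 10^(L_i/10)).
Σ 10^(L/10) = 10^(86.9/10) + 10^(88.8/10) + 10^(60.6/10) = 1.250e+09.
L_total = 10·log₁₀(1.250e+09) = 90.97 dB SPL.

91.0 dB SPL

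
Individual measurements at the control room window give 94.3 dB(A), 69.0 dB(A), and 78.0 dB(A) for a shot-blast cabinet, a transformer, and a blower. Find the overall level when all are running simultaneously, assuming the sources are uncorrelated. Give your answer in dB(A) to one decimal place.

94.4 dB(A)

Incoherent sources combine by intensity addition: L_total = 10·log₁₀(Σ 10^(L_i/10)).
Σ 10^(L/10) = 10^(94.3/10) + 10^(69.0/10) + 10^(78.0/10) = 2.763e+09.
L_total = 10·log₁₀(2.763e+09) = 94.41 dB(A).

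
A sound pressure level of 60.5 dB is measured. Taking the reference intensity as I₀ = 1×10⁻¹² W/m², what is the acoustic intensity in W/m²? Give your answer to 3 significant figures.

I = I₀·10^(L/10) = 10⁻¹² × 10^(60.5/10) = 10^(-5.950).

1.12e-06 W/m²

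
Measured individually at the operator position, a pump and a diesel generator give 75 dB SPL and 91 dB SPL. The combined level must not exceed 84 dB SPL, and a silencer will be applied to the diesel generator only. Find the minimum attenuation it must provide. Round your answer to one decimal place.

7.6 dB

Everything except the diesel generator sums to 10^(75/10) = 3.162e+07 in linear terms, 75.00 dB SPL.
To meet 84 dB SPL overall, the treated diesel generator may contribute at most 10^(84/10) − 3.162e+07 = 2.196e+08, i.e. 83.42 dB SPL.
So the diesel generator must be reduced from 91 to 83.42 dB SPL: IL = 7.58 dB.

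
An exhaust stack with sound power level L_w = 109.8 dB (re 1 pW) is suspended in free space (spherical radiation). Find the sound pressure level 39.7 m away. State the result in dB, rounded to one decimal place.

Free-field spherical radiation: L_p = L_w − 10·log₁₀(4π·r²), r = 39.7 m.
4π·r² = 1.981e+04 m², 10·log₁₀ of that is 42.968 dB.
L_p = 109.8 − 42.968 = 66.83 dB.

66.8 dB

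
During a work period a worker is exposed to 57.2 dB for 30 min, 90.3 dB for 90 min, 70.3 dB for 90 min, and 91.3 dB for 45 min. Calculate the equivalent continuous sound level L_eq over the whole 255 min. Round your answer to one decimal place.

87.9 dB

Weight each interval's intensity by its duration and average over T = 255 min:
Σ tᵢ·10^(Lᵢ/10) = 30·10^(57.2/10) + 90·10^(90.3/10) + 90·10^(70.3/10) + 45·10^(91.3/10) = 1.581e+11.
L_eq = 10·log₁₀(1.581e+11/255) = 87.92 dB.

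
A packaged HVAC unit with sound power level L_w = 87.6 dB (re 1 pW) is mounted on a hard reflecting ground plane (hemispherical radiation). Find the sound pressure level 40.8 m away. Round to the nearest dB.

Free-field hemispherical radiation: L_p = L_w − 10·log₁₀(2π·r²), r = 40.8 m.
2π·r² = 1.046e+04 m², 10·log₁₀ of that is 40.195 dB.
L_p = 87.6 − 40.195 = 47.40 dB.

47 dB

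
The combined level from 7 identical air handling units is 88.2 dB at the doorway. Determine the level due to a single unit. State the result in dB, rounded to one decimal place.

79.7 dB

Dividing the total intensity by 7 lowers the level by 10·log₁₀ 7 = 8.451 dB: L₁ = 88.2 − 8.451.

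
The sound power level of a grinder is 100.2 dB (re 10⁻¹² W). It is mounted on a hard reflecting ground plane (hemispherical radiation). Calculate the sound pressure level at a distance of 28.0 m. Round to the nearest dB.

63 dB

L_p = L_w − 10·log₁₀(2π·r²) with r = 28.0 m.
2π·r² = 4926 m², 10·log₁₀ of that is 36.925 dB.
L_p = 100.2 − 36.925 = 63.28 dB.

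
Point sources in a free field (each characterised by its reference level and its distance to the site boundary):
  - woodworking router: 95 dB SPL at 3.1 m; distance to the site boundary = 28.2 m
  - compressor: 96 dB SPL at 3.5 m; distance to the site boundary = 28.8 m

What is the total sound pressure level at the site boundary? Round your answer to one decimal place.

79.9 dB SPL

Propagate each source to the receiver with L = L_ref − 20·log₁₀(r/r_ref), then add intensities.
woodworking router: 95 − 20·log₁₀(28.2/3.1) = 95 − 19.18 = 75.82 dB SPL.
compressor: 96 − 20·log₁₀(28.8/3.5) = 96 − 18.31 = 77.69 dB SPL.
Σ 10^(L/10) = 9.701e+07 → L_total = 10·log₁₀(9.701e+07) = 79.87 dB SPL.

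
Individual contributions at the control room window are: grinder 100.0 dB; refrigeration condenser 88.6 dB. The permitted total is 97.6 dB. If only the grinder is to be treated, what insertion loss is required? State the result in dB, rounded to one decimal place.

3.0 dB

Everything except the grinder sums to 10^(88.6/10) = 7.244e+08 in linear terms, 88.60 dB.
To meet 97.6 dB overall, the treated grinder may contribute at most 10^(97.6/10) − 7.244e+08 = 5.030e+09, i.e. 97.02 dB.
Required insertion loss = 100.0 − 97.02 = 2.98 dB.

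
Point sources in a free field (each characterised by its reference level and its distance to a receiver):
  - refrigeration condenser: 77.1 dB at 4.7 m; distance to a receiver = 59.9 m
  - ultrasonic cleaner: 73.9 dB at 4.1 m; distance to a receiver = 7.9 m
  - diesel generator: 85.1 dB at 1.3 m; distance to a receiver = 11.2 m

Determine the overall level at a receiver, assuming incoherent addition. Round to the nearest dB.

Propagate each source to the receiver with L = L_ref − 20·log₁₀(r/r_ref), then add intensities.
refrigeration condenser: 77.1 − 20·log₁₀(59.9/4.7) = 77.1 − 22.11 = 54.99 dB.
ultrasonic cleaner: 73.9 − 20·log₁₀(7.9/4.1) = 73.9 − 5.70 = 68.20 dB.
diesel generator: 85.1 − 20·log₁₀(11.2/1.3) = 85.1 − 18.71 = 66.39 dB.
Σ 10^(L/10) = 1.129e+07 → L_total = 10·log₁₀(1.129e+07) = 70.53 dB.

71 dB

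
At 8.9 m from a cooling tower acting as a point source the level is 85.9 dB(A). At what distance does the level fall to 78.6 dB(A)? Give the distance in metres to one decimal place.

For a point source L₁ − L₂ = 20·log₁₀(r₂/r₁), so r₂ = r₁·10^((L₁−L₂)/20).
r₂ = 8.9·10^((85.9−78.6)/20) = 8.9·10^(7.3/20) = 20.62 m.

20.6 m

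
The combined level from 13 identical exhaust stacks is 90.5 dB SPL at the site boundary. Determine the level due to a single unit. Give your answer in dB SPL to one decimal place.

Dividing the total intensity by 13 lowers the level by 10·log₁₀ 13 = 11.139 dB: L₁ = 90.5 − 11.139.

79.4 dB SPL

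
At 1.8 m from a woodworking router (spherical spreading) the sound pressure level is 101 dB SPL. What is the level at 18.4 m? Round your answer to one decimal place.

80.8 dB SPL

Spherical spreading from a point source gives a 20·log₁₀(r₂/r₁) drop.
L₂ = 101 − 20·log₁₀(18.4/1.8) = 101 − 20.191 = 80.81 dB SPL.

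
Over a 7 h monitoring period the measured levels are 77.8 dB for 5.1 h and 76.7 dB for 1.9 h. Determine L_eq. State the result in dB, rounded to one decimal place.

Weight each interval's intensity by its duration and average over T = 7 h:
Σ tᵢ·10^(Lᵢ/10) = 5.1·10^(77.8/10) + 1.9·10^(76.7/10) = 3.962e+08.
L_eq = 10·log₁₀(3.962e+08/7) = 77.53 dB.

77.5 dB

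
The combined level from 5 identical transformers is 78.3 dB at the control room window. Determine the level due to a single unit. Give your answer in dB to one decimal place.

71.3 dB

5 equal contributions raise the level by 10·log₁₀ 5 = 6.990 dB, so each unit alone gives 78.3 − 6.990.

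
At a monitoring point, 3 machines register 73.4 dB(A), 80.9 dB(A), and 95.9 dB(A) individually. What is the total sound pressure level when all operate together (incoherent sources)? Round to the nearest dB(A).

For uncorrelated sources the intensities add, so convert each level to linear form, sum, and take 10·log₁₀ of the total.
Σ 10^(L/10) = 10^(73.4/10) + 10^(80.9/10) + 10^(95.9/10) = 4.035e+09.
L_total = 10·log₁₀(4.035e+09) = 96.06 dB(A).

96 dB(A)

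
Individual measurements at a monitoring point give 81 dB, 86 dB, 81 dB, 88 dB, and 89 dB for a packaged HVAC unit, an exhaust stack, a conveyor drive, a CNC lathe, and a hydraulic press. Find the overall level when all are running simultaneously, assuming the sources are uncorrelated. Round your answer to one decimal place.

93.2 dB

For uncorrelated sources the intensities add, so convert each level to linear form, sum, and take 10·log₁₀ of the total.
Σ 10^(L/10) = 10^(81/10) + 10^(86/10) + 10^(81/10) + 10^(88/10) + 10^(89/10) = 2.075e+09.
L_total = 10·log₁₀(2.075e+09) = 93.17 dB.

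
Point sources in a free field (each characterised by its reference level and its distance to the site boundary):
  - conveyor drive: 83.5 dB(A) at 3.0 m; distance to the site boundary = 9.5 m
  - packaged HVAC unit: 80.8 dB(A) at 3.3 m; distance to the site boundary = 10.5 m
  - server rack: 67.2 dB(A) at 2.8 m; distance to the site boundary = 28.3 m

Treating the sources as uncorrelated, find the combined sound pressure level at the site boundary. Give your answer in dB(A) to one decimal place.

Apply inverse-square spreading to bring every level to the receiver, then sum 10^(L/10).
conveyor drive: 83.5 − 20·log₁₀(9.5/3.0) = 83.5 − 10.01 = 73.49 dB(A).
packaged HVAC unit: 80.8 − 20·log₁₀(10.5/3.3) = 80.8 − 10.05 = 70.75 dB(A).
server rack: 67.2 − 20·log₁₀(28.3/2.8) = 67.2 − 20.09 = 47.11 dB(A).
Σ 10^(L/10) = 3.425e+07 → L_total = 10·log₁₀(3.425e+07) = 75.35 dB(A).

75.3 dB(A)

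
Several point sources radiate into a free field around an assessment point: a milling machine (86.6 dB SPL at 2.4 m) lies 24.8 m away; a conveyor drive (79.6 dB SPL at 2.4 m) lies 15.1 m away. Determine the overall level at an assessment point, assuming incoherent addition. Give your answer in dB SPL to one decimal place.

Apply inverse-square spreading to bring every level to the receiver, then sum 10^(L/10).
milling machine: 86.6 − 20·log₁₀(24.8/2.4) = 86.6 − 20.28 = 66.32 dB SPL.
conveyor drive: 79.6 − 20·log₁₀(15.1/2.4) = 79.6 − 15.98 = 63.62 dB SPL.
Σ 10^(L/10) = 6.585e+06 → L_total = 10·log₁₀(6.585e+06) = 68.19 dB SPL.

68.2 dB SPL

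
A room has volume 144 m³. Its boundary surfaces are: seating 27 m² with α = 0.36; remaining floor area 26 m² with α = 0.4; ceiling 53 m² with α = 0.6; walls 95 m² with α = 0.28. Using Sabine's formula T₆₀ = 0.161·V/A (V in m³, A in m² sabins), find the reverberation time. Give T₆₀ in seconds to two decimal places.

0.30 s

A = Σ Sᵢαᵢ = 27·0.36 + 26·0.4 + 53·0.6 + 95·0.28 = 78.52 m².
T₆₀ = 0.161·V/A = 0.161·144/78.52 = 0.295 s.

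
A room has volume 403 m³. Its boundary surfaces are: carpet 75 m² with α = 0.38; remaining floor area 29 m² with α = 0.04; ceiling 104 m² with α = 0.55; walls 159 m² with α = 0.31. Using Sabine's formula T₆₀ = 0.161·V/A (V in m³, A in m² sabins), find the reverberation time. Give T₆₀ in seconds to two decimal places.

0.48 s

Summing Sᵢαᵢ: 75·0.38 + 29·0.04 + 104·0.55 + 159·0.31 = 136.15 m².
T₆₀ = 0.161·V/A = 0.161·403/136.15 = 0.477 s.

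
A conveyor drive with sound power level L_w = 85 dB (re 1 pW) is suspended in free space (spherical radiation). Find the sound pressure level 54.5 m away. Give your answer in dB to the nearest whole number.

39 dB

Free-field spherical radiation: L_p = L_w − 10·log₁₀(4π·r²), r = 54.5 m.
4π·r² = 3.733e+04 m², 10·log₁₀ of that is 45.720 dB.
L_p = 85 − 45.720 = 39.28 dB.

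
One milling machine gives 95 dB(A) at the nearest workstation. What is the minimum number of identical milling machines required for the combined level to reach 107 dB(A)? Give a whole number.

16

The shortfall is 107 − 95 = 12.0 dB, and N units add 10·log₁₀ N, so need 10·log₁₀ N ≥ 12.0.
N ≥ 10^(12.0/10) = 15.849, so N = 16.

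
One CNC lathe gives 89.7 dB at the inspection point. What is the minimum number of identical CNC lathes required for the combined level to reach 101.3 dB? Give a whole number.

15

Need L₁ + 10·log₁₀ N ≥ 101.3, i.e. log₁₀ N ≥ 1.16.
N ≥ 10^(11.6/10) = 14.454, so N = 15.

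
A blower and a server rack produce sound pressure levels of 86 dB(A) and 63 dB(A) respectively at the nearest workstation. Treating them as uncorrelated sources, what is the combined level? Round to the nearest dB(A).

86 dB(A)

For uncorrelated sources the intensities add, so convert each level to linear form, sum, and take 10·log₁₀ of the total.
Σ 10^(L/10) = 10^(86/10) + 10^(63/10) = 4.001e+08.
L_total = 10·log₁₀(4.001e+08) = 86.02 dB(A).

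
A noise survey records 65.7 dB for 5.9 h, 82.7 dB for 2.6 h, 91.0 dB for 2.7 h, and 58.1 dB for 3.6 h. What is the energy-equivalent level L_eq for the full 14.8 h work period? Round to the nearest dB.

The energy average is taken in the linear domain: L_eq = 10·log₁₀[(Σ tᵢ·10^(Lᵢ/10))/T], T = 14.8 h.
Σ tᵢ·10^(Lᵢ/10) = 5.9·10^(65.7/10) + 2.6·10^(82.7/10) + 2.7·10^(91.0/10) + 3.6·10^(58.1/10) = 3.907e+09.
L_eq = 10·log₁₀(3.907e+09/14.8) = 84.22 dB.

84 dB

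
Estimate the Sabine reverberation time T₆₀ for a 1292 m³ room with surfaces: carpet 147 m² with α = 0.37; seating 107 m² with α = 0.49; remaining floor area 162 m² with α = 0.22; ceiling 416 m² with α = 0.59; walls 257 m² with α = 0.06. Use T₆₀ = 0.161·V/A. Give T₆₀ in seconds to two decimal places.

Total absorption A = 147·0.37 + 107·0.49 + 162·0.22 + 416·0.59 + 257·0.06 = 403.32 m² sabins.
T₆₀ = 0.161·V/A = 0.161·1292/403.32 = 0.516 s.

0.52 s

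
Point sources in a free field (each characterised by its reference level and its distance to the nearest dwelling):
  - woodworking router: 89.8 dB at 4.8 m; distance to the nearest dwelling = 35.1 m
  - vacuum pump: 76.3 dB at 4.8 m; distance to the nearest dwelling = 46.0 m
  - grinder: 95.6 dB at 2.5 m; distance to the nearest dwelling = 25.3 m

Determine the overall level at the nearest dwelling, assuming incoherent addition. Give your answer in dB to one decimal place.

77.3 dB

Apply inverse-square spreading to bring every level to the receiver, then sum 10^(L/10).
woodworking router: 89.8 − 20·log₁₀(35.1/4.8) = 89.8 − 17.28 = 72.52 dB.
vacuum pump: 76.3 − 20·log₁₀(46.0/4.8) = 76.3 − 19.63 = 56.67 dB.
grinder: 95.6 − 20·log₁₀(25.3/2.5) = 95.6 − 20.10 = 75.50 dB.
Σ 10^(L/10) = 5.378e+07 → L_total = 10·log₁₀(5.378e+07) = 77.31 dB.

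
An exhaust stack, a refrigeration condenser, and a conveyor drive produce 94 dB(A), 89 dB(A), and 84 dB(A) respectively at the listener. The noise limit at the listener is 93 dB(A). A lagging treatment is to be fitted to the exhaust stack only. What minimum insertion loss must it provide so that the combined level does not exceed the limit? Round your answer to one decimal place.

4.2 dB

Everything except the exhaust stack sums to 10^(89/10) + 10^(84/10) = 1.046e+09 in linear terms, 90.19 dB(A).
To meet 93 dB(A) overall, the treated exhaust stack may contribute at most 10^(93/10) − 1.046e+09 = 9.497e+08, i.e. 89.78 dB(A).
So the exhaust stack must be reduced from 94 to 89.78 dB(A): IL = 4.22 dB.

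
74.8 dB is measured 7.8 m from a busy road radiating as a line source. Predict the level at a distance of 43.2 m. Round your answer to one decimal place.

67.4 dB

Cylindrical spreading from a line source gives a 10·log₁₀(r₂/r₁) drop.
L₂ = 74.8 − 10·log₁₀(43.2/7.8) = 74.8 − 7.434 = 67.37 dB.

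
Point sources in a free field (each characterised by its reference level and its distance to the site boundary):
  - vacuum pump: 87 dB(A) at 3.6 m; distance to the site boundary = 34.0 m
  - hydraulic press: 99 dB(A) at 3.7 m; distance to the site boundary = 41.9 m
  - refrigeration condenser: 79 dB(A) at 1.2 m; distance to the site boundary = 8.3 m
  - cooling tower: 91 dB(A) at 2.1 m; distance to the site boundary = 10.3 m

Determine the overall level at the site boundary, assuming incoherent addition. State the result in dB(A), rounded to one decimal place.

80.8 dB(A)

Propagate each source to the receiver with L = L_ref − 20·log₁₀(r/r_ref), then add intensities.
vacuum pump: 87 − 20·log₁₀(34.0/3.6) = 87 − 19.50 = 67.50 dB(A).
hydraulic press: 99 − 20·log₁₀(41.9/3.7) = 99 − 21.08 = 77.92 dB(A).
refrigeration condenser: 79 − 20·log₁₀(8.3/1.2) = 79 − 16.80 = 62.20 dB(A).
cooling tower: 91 − 20·log₁₀(10.3/2.1) = 91 − 13.81 = 77.19 dB(A).
Σ 10^(L/10) = 1.216e+08 → L_total = 10·log₁₀(1.216e+08) = 80.85 dB(A).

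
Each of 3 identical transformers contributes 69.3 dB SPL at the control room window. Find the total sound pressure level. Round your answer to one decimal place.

L_total = L₁ + 10·log₁₀ N for N identical incoherent sources.
L_total = 69.3 + 10·log₁₀(3) = 69.3 + 4.771 = 74.07 dB SPL.

74.1 dB SPL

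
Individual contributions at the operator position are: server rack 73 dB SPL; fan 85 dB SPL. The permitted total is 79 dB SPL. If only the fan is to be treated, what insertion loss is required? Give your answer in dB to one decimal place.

7.3 dB

Fixed contribution from the other source: Σ 10^(L/10) = 10^(73/10) = 1.995e+07 (73.00 dB SPL).
The limit corresponds to 10^(79/10) = 7.943e+07; subtracting the fixed part leaves 5.948e+07 for the fan, i.e. 77.74 dB SPL.
So the fan must be reduced from 85 to 77.74 dB SPL: IL = 7.26 dB.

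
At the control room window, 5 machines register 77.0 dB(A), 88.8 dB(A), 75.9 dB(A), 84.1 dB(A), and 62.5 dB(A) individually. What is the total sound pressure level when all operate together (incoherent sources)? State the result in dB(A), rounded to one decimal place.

For uncorrelated sources the intensities add, so convert each level to linear form, sum, and take 10·log₁₀ of the total.
Σ 10^(L/10) = 10^(77.0/10) + 10^(88.8/10) + 10^(75.9/10) + 10^(84.1/10) + 10^(62.5/10) = 1.106e+09.
L_total = 10·log₁₀(1.106e+09) = 90.44 dB(A).

90.4 dB(A)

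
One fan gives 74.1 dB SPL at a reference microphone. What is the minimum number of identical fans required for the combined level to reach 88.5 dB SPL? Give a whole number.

28

The shortfall is 88.5 − 74.1 = 14.4 dB, and N units add 10·log₁₀ N, so need 10·log₁₀ N ≥ 14.4.
N ≥ 10^(14.4/10) = 27.542, so N = 28.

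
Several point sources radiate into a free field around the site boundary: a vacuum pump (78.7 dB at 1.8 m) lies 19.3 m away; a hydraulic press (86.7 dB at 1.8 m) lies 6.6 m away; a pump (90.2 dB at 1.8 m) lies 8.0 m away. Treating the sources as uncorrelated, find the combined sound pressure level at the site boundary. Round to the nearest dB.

Propagate each source to the receiver with L = L_ref − 20·log₁₀(r/r_ref), then add intensities.
vacuum pump: 78.7 − 20·log₁₀(19.3/1.8) = 78.7 − 20.61 = 58.09 dB.
hydraulic press: 86.7 − 20·log₁₀(6.6/1.8) = 86.7 − 11.29 = 75.41 dB.
pump: 90.2 − 20·log₁₀(8.0/1.8) = 90.2 − 12.96 = 77.24 dB.
Σ 10^(L/10) = 8.845e+07 → L_total = 10·log₁₀(8.845e+07) = 79.47 dB.

79 dB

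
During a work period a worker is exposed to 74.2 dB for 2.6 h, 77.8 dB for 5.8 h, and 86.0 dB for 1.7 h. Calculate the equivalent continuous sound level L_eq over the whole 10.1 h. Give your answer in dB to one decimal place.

L_eq = 10·log₁₀[(1/T)·Σ tᵢ·10^(Lᵢ/10)] with T = 10.1 h.
Σ tᵢ·10^(Lᵢ/10) = 2.6·10^(74.2/10) + 5.8·10^(77.8/10) + 1.7·10^(86.0/10) = 1.095e+09.
L_eq = 10·log₁₀(1.095e+09/10.1) = 80.35 dB.

80.3 dB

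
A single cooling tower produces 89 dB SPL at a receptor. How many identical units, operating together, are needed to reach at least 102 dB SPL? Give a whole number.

N identical sources give L₁ + 10·log₁₀ N, so require 10·log₁₀ N ≥ 102 − 89 = 13.0 dB.
N ≥ 10^(13.0/10) = 19.953, so N = 20.

20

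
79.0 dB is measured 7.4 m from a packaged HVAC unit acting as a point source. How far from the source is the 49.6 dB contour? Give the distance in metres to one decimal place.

218.4 m

The 29.4 dB drop corresponds to a distance ratio of 10^(29.4/20) for a point source.
r₂ = 7.4·10^((79.0−49.6)/20) = 7.4·10^(29.4/20) = 218.39 m.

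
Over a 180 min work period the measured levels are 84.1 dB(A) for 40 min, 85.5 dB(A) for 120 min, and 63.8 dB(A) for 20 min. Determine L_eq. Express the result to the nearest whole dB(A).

Weight each interval's intensity by its duration and average over T = 180 min:
Σ tᵢ·10^(Lᵢ/10) = 40·10^(84.1/10) + 120·10^(85.5/10) + 20·10^(63.8/10) = 5.291e+10.
L_eq = 10·log₁₀(5.291e+10/180) = 84.68 dB(A).

85 dB(A)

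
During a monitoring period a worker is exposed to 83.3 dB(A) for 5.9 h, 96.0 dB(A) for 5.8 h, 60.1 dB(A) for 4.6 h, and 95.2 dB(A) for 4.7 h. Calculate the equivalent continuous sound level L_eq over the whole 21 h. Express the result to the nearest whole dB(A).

93 dB(A)

The energy average is taken in the linear domain: L_eq = 10·log₁₀[(Σ tᵢ·10^(Lᵢ/10))/T], T = 21 h.
Σ tᵢ·10^(Lᵢ/10) = 5.9·10^(83.3/10) + 5.8·10^(96.0/10) + 4.6·10^(60.1/10) + 4.7·10^(95.2/10) = 3.992e+10.
L_eq = 10·log₁₀(3.992e+10/21) = 92.79 dB(A).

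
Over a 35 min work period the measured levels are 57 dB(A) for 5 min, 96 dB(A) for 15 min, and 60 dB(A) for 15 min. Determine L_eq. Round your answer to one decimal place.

92.3 dB(A)

Weight each interval's intensity by its duration and average over T = 35 min:
Σ tᵢ·10^(Lᵢ/10) = 5·10^(57/10) + 15·10^(96/10) + 15·10^(60/10) = 5.973e+10.
L_eq = 10·log₁₀(5.973e+10/35) = 92.32 dB(A).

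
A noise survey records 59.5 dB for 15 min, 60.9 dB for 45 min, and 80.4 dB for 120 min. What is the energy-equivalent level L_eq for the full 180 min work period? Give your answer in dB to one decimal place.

L_eq = 10·log₁₀[(1/T)·Σ tᵢ·10^(Lᵢ/10)] with T = 180 min.
Σ tᵢ·10^(Lᵢ/10) = 15·10^(59.5/10) + 45·10^(60.9/10) + 120·10^(80.4/10) = 1.323e+10.
L_eq = 10·log₁₀(1.323e+10/180) = 78.66 dB.

78.7 dB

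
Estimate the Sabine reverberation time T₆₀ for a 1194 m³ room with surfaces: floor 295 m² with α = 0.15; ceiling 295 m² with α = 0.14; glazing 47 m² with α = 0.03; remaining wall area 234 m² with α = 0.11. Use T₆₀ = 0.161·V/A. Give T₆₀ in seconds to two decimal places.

Summing Sᵢαᵢ: 295·0.15 + 295·0.14 + 47·0.03 + 234·0.11 = 112.70 m².
T₆₀ = 0.161·V/A = 0.161·1194/112.70 = 1.706 s.

1.71 s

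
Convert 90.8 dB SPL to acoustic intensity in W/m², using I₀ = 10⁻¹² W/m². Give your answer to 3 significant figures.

I/I₀ = 10^(90.8/10) = 1.202e+09, so I = 1.202e+09 × 10⁻¹² W/m².

0.00120 W/m²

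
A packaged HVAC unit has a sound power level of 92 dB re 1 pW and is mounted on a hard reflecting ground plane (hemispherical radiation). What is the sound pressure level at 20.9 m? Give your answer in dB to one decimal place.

The power spreads over a hemisphere of area 2π·r², so L_p = L_w − 10·log₁₀(2π·r²).
2π·r² = 2745 m², 10·log₁₀ of that is 34.385 dB.
L_p = 92 − 34.385 = 57.62 dB.

57.6 dB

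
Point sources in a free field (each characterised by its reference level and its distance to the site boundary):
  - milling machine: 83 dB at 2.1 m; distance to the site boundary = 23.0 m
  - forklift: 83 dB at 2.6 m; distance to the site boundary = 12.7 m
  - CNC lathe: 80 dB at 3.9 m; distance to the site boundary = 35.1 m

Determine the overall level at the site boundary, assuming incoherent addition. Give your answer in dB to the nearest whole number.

Propagate each source to the receiver with L = L_ref − 20·log₁₀(r/r_ref), then add intensities.
milling machine: 83 − 20·log₁₀(23.0/2.1) = 83 − 20.79 = 62.21 dB.
forklift: 83 − 20·log₁₀(12.7/2.6) = 83 − 13.78 = 69.22 dB.
CNC lathe: 80 − 20·log₁₀(35.1/3.9) = 80 − 19.08 = 60.92 dB.
Σ 10^(L/10) = 1.126e+07 → L_total = 10·log₁₀(1.126e+07) = 70.52 dB.

71 dB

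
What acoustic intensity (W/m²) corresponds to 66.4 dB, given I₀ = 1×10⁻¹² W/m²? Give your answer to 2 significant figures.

L = 10·log₁₀(I/I₀) ⇒ I = I₀·10^(L/10) = 10⁻¹² × 10^6.64.

4.4e-06 W/m²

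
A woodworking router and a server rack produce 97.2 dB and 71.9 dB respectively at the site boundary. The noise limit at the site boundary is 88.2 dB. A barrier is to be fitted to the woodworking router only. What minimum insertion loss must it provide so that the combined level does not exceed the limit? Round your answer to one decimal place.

9.1 dB

Everything except the woodworking router sums to 10^(71.9/10) = 1.549e+07 in linear terms, 71.90 dB.
To meet 88.2 dB overall, the treated woodworking router may contribute at most 10^(88.2/10) − 1.549e+07 = 6.452e+08, i.e. 88.10 dB.
So the woodworking router must be reduced from 97.2 to 88.10 dB: IL = 9.10 dB.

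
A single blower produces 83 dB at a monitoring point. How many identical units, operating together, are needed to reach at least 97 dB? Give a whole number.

26

Need L₁ + 10·log₁₀ N ≥ 97, i.e. log₁₀ N ≥ 1.40.
N ≥ 10^(14.0/10) = 25.119, so N = 26.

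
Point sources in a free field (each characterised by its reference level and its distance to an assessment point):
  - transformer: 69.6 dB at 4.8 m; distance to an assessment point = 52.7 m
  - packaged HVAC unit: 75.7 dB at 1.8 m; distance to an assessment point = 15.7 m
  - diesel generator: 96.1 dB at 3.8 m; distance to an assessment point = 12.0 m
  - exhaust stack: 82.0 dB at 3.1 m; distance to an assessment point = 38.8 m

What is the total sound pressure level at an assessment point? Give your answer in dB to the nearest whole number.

Apply inverse-square spreading to bring every level to the receiver, then sum 10^(L/10).
transformer: 69.6 − 20·log₁₀(52.7/4.8) = 69.6 − 20.81 = 48.79 dB.
packaged HVAC unit: 75.7 − 20·log₁₀(15.7/1.8) = 75.7 − 18.81 = 56.89 dB.
diesel generator: 96.1 − 20·log₁₀(12.0/3.8) = 96.1 − 9.99 = 86.11 dB.
exhaust stack: 82.0 − 20·log₁₀(38.8/3.1) = 82.0 − 21.95 = 60.05 dB.
Σ 10^(L/10) = 4.101e+08 → L_total = 10·log₁₀(4.101e+08) = 86.13 dB.

86 dB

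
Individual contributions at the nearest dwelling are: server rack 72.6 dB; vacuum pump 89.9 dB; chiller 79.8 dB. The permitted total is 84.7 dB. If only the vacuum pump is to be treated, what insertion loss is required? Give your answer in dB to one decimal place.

7.3 dB

The untreated sources together contribute 10^(72.6/10) + 10^(79.8/10) = 1.137e+08, i.e. 80.56 dB.
The limit corresponds to 10^(84.7/10) = 2.951e+08; subtracting the fixed part leaves 1.814e+08 for the vacuum pump, i.e. 82.59 dB.
So the vacuum pump must be reduced from 89.9 to 82.59 dB: IL = 7.31 dB.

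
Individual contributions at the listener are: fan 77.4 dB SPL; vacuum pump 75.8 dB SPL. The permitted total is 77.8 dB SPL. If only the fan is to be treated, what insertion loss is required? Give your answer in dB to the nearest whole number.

The untreated sources together contribute 10^(75.8/10) = 3.802e+07, i.e. 75.80 dB SPL.
The limit corresponds to 10^(77.8/10) = 6.026e+07; subtracting the fixed part leaves 2.224e+07 for the fan, i.e. 73.47 dB SPL.
Required insertion loss = 77.4 − 73.47 = 3.93 dB.

4 dB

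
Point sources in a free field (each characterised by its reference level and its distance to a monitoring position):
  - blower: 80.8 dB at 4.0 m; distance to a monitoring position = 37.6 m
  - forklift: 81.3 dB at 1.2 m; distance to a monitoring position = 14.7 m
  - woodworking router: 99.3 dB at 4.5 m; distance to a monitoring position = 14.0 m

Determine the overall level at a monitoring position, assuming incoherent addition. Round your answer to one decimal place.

Apply inverse-square spreading to bring every level to the receiver, then sum 10^(L/10).
blower: 80.8 − 20·log₁₀(37.6/4.0) = 80.8 − 19.46 = 61.34 dB.
forklift: 81.3 − 20·log₁₀(14.7/1.2) = 81.3 − 21.76 = 59.54 dB.
woodworking router: 99.3 − 20·log₁₀(14.0/4.5) = 99.3 − 9.86 = 89.44 dB.
Σ 10^(L/10) = 8.816e+08 → L_total = 10·log₁₀(8.816e+08) = 89.45 dB.

89.5 dB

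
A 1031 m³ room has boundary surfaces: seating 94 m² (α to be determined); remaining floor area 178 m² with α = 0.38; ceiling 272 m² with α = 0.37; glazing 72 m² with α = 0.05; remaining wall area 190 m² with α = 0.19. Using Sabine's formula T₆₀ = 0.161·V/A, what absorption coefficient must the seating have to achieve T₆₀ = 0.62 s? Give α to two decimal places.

0.64

Required total absorption A = 0.161·1031/0.62 = 267.73 m².
Absorption from the other surfaces = 178·0.38 + 272·0.37 + 72·0.05 + 190·0.19 = 207.98 m², so the seating must supply 59.75 m² over 94 m².
α = 59.75/94 = 0.636.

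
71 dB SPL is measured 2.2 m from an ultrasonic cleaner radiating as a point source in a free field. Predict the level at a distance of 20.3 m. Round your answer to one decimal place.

Point-source attenuation: ΔL = 20·log₁₀(r₂/r₁) = 20·log₁₀(20.3/2.2) = 19.301 dB.
L₂ = 71 − 20·log₁₀(20.3/2.2) = 71 − 19.301 = 51.70 dB SPL.

51.7 dB SPL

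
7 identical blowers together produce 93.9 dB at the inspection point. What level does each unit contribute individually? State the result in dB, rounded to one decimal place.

85.4 dB

7 equal contributions raise the level by 10·log₁₀ 7 = 8.451 dB, so each unit alone gives 93.9 − 8.451.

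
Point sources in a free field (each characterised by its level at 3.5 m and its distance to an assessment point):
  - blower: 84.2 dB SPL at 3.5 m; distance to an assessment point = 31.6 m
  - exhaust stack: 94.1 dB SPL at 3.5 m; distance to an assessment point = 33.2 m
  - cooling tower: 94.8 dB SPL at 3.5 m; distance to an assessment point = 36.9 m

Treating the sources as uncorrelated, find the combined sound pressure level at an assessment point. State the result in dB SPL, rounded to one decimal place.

77.7 dB SPL

Propagate each source to the receiver with L = L_ref − 20·log₁₀(r/r_ref), then add intensities.
blower: 84.2 − 20·log₁₀(31.6/3.5) = 84.2 − 19.11 = 65.09 dB SPL.
exhaust stack: 94.1 − 20·log₁₀(33.2/3.5) = 94.1 − 19.54 = 74.56 dB SPL.
cooling tower: 94.8 − 20·log₁₀(36.9/3.5) = 94.8 − 20.46 = 74.34 dB SPL.
Σ 10^(L/10) = 5.896e+07 → L_total = 10·log₁₀(5.896e+07) = 77.71 dB SPL.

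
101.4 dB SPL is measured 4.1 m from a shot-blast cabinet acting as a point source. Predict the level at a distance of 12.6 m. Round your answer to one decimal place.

91.6 dB SPL

Point-source attenuation: ΔL = 20·log₁₀(r₂/r₁) = 20·log₁₀(12.6/4.1) = 9.752 dB.
L₂ = 101.4 − 20·log₁₀(12.6/4.1) = 101.4 − 9.752 = 91.65 dB SPL.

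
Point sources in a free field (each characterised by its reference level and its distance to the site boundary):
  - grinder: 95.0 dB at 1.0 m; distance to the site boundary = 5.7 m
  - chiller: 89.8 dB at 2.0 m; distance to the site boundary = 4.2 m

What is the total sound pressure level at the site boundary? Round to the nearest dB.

85 dB

Apply inverse-square spreading to bring every level to the receiver, then sum 10^(L/10).
grinder: 95.0 − 20·log₁₀(5.7/1.0) = 95.0 − 15.12 = 79.88 dB.
chiller: 89.8 − 20·log₁₀(4.2/2.0) = 89.8 − 6.44 = 83.36 dB.
Σ 10^(L/10) = 3.139e+08 → L_total = 10·log₁₀(3.139e+08) = 84.97 dB.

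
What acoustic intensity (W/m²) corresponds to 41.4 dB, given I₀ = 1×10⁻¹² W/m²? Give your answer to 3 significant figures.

1.38e-08 W/m²

I = I₀·10^(L/10) = 10⁻¹² × 10^(41.4/10) = 10^(-7.860).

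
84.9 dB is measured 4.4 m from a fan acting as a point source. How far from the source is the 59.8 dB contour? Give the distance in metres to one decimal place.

79.2 m

Point-source spreading drops the level by 20·log₁₀(r₂/r₁); inverting, r₂/r₁ = 10^(ΔL/20).
r₂ = 4.4·10^((84.9−59.8)/20) = 4.4·10^(25.1/20) = 79.15 m.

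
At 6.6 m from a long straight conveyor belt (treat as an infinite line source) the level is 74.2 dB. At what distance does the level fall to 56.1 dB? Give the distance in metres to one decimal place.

For a line source L₁ − L₂ = 10·log₁₀(r₂/r₁), so r₂ = r₁·10^((L₁−L₂)/10).
r₂ = 6.6·10^((74.2−56.1)/10) = 6.6·10^(18.1/10) = 426.13 m.

426.1 m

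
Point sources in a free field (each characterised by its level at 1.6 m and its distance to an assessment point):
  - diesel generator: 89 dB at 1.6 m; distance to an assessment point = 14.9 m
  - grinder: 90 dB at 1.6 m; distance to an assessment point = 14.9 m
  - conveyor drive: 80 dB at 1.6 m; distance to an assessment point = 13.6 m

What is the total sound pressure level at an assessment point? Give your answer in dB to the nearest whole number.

First find each source's level at the receiver (point-source: −20·log₁₀(r/r_ref)), then combine on an intensity basis.
diesel generator: 89 − 20·log₁₀(14.9/1.6) = 89 − 19.38 = 69.62 dB.
grinder: 90 − 20·log₁₀(14.9/1.6) = 90 − 19.38 = 70.62 dB.
conveyor drive: 80 − 20·log₁₀(13.6/1.6) = 80 − 18.59 = 61.41 dB.
Σ 10^(L/10) = 2.207e+07 → L_total = 10·log₁₀(2.207e+07) = 73.44 dB.

73 dB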